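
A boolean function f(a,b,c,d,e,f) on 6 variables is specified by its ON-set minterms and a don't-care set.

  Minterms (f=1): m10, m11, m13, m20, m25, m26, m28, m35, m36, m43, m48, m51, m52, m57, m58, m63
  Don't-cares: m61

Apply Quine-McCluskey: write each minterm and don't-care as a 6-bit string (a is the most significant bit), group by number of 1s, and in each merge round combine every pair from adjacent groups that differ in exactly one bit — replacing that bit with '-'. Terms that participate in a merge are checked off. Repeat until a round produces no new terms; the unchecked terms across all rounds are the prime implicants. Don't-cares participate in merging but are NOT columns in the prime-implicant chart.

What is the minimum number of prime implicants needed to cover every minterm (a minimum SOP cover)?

10

size-2^0 implicants → 001010(✓)  001011(✓)  001101  010100(✓)  011001(✓)  011010(✓)  011100(✓)  100011(✓)  100100(✓)  101011(✓)  110000(✓)  110011(✓)  110100(✓)  111001(✓)  111010(✓)  111101(✓)  111111(✓)
size-2^1 implicants → -01011  -10100  -11001  -11010  0-1010  00101-  01-100  1-0011  1-0100  10-011  110-00  111-01  1111-1
Unchecked terms (primes): -01011, -10100, -11001, -11010, 0-1010, 00101-, 001101, 01-100, 1-0011, 1-0100, 10-011, 110-00, 111-01, 1111-1
Minterm coverage:
  m10 ⊆ 0-1010,00101-
  m11 ⊆ -01011,00101-
  m13 ⊆ 001101 [E]
  m20 ⊆ -10100,01-100
  m25 ⊆ -11001 [E]
  m26 ⊆ -11010,0-1010
  m28 ⊆ 01-100 [E]
  m35 ⊆ 1-0011,10-011
  m36 ⊆ 1-0100 [E]
  m43 ⊆ -01011,10-011
  m48 ⊆ 110-00 [E]
  m51 ⊆ 1-0011 [E]
  m52 ⊆ -10100,1-0100,110-00
  m57 ⊆ -11001,111-01
  m58 ⊆ -11010 [E]
  m63 ⊆ 1111-1 [E]
E = {-11001, -11010, 001101, 01-100, 1-0011, 1-0100, 110-00, 1111-1}
Petrick residual → -01011, 0-1010
Cover = b'cd'ef + bcd'e'f + bcd'ef' + a'cd'ef' + a'b'cde'f + a'bde'f' + ac'd'ef + ac'de'f' + abc'e'f' + abcdf  |cover|=10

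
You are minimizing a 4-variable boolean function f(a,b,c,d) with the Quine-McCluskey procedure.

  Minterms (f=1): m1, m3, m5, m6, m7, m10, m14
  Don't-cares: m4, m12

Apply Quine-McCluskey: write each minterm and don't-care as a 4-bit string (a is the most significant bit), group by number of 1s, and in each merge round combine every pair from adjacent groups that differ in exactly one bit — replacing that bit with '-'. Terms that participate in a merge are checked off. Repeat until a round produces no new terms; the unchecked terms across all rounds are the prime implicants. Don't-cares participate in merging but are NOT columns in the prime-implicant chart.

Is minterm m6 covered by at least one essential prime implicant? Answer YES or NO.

NO

Round 0: 0001✓ 0011✓ 0100✓ 0101✓ 0110✓ 0111✓ 1010✓ 1100✓ 1110✓
Round 1: -100✓ -110✓ 0-01✓ 0-11✓ 00-1✓ 01-0✓ 01-1✓ 010-✓ 011-✓ 1-10 11-0✓
Round 2: -1-0 0--1 01--
PIs = {-1-0, 0--1, 01--, 1-10}
Coverage chart:
  m1: 0--1 ←essential
  m3: 0--1 ←essential
  m5: 0--1,01--
  m6: -1-0,01--
  m7: 0--1,01--
  m10: 1-10 ←essential
  m14: -1-0,1-10
Essential: 0--1, 1-10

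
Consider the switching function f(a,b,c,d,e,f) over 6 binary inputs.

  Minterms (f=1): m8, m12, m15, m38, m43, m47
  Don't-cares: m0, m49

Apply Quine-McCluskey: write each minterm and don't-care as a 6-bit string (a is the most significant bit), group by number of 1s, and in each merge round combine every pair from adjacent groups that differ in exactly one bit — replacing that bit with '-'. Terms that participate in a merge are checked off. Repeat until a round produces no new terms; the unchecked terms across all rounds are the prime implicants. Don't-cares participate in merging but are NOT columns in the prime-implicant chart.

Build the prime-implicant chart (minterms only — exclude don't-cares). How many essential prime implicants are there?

[col 0] 000000*, 001000*, 001100*, 001111*, 100110, 101011*, 101111*, 110001
[col 1] -01111, 00-000, 001-00, 101-11
Prime implicants: -01111, 00-000, 001-00, 100110, 101-11, 110001
PI chart (minterm → PIs covering it):
  8 | 00-000,001-00
  12 | 001-00  (sole → essential)
  15 | -01111  (sole → essential)
  38 | 100110  (sole → essential)
  43 | 101-11  (sole → essential)
  47 | -01111,101-11
Essential prime implicants: -01111, 001-00, 100110, 101-11

4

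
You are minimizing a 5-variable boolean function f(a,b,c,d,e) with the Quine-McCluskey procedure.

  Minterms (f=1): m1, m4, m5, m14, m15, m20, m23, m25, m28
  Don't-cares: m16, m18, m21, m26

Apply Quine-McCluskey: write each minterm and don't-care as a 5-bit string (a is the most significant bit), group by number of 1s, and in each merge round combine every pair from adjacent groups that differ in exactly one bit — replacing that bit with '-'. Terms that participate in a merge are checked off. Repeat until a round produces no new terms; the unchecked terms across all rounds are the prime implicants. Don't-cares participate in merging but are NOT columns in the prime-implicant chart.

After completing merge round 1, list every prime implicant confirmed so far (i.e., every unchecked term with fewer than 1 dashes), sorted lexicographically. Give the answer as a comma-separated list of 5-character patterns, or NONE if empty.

[col 0] 00001*, 00100*, 00101*, 01110*, 01111*, 10000*, 10010*, 10100*, 10101*, 10111*, 11001, 11010*, 11100*
[col 1] -0100*, -0101*, 00-01, 0010-*, 0111-, 1-010, 1-100, 10-00, 100-0, 101-1, 1010-*
[col 2] -010-
Prime implicants: -010-, 00-01, 0111-, 1-010, 1-100, 10-00, 100-0, 101-1, 11001

11001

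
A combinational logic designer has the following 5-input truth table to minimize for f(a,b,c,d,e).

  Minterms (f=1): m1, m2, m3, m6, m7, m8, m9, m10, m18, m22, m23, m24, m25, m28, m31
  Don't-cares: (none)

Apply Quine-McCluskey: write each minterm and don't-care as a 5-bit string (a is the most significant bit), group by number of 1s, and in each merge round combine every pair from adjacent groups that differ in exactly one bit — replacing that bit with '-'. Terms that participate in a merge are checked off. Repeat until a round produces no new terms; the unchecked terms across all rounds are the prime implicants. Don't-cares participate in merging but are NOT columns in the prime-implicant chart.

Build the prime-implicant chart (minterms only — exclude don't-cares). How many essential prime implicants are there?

4

[col 0] 00001*, 00010*, 00011*, 00110*, 00111*, 01000*, 01001*, 01010*, 10010*, 10110*, 10111*, 11000*, 11001*, 11100*, 11111*
[col 1] -0010*, -0110*, -0111*, -1000*, -1001*, 0-001, 0-010, 00-10*, 00-11*, 000-1, 0001-*, 0011-*, 010-0, 0100-*, 1-111, 10-10*, 1011-*, 11-00, 1100-*
[col 2] -0-10, -011-, -100-, 00-1-
Prime implicants: -0-10, -011-, -100-, 0-001, 0-010, 00-1-, 000-1, 010-0, 1-111, 11-00
PI chart (minterm → PIs covering it):
  1 | 0-001,000-1
  2 | -0-10,0-010,00-1-
  3 | 00-1-,000-1
  6 | -0-10,-011-,00-1-
  7 | -011-,00-1-
  8 | -100-,010-0
  9 | -100-,0-001
  10 | 0-010,010-0
  18 | -0-10  (sole → essential)
  22 | -0-10,-011-
  23 | -011-,1-111
  24 | -100-,11-00
  25 | -100-  (sole → essential)
  28 | 11-00  (sole → essential)
  31 | 1-111  (sole → essential)
Essential prime implicants: -0-10, -100-, 1-111, 11-00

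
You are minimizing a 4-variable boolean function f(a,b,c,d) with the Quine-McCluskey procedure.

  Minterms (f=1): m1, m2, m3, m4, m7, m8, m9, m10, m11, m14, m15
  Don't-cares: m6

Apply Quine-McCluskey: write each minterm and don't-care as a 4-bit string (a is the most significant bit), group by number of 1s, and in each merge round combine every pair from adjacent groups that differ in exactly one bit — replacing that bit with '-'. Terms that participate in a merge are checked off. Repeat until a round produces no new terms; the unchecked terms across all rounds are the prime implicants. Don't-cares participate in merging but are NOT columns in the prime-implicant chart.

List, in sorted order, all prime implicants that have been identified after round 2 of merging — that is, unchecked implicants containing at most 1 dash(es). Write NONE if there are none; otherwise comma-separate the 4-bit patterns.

[col 0] 0001*, 0010*, 0011*, 0100*, 0110*, 0111*, 1000*, 1001*, 1010*, 1011*, 1110*, 1111*
[col 1] -001*, -010*, -011*, -110*, -111*, 0-10*, 0-11*, 00-1*, 001-*, 01-0, 011-*, 1-10*, 1-11*, 10-0*, 10-1*, 100-*, 101-*, 111-*
[col 2] --10*, --11*, -0-1, -01-*, -11-*, 0-1-*, 1-1-*, 10--
[col 3] --1-
Prime implicants: --1-, -0-1, 01-0, 10--

01-0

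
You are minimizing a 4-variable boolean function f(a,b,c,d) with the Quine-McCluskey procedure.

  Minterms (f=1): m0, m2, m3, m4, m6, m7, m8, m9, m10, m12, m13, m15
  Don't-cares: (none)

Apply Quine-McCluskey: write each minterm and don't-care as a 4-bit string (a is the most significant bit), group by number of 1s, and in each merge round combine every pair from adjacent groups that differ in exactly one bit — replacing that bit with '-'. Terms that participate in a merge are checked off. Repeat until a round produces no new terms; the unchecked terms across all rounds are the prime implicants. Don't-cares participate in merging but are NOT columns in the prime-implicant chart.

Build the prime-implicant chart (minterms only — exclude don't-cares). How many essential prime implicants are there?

3

Round 0: 0000✓ 0010✓ 0011✓ 0100✓ 0110✓ 0111✓ 1000✓ 1001✓ 1010✓ 1100✓ 1101✓ 1111✓
Round 1: -000✓ -010✓ -100✓ -111 0-00✓ 0-10✓ 0-11✓ 00-0✓ 001-✓ 01-0✓ 011-✓ 1-00✓ 1-01✓ 10-0✓ 100-✓ 11-1 110-✓
Round 2: --00 -0-0 0--0 0-1- 1-0-
PIs = {--00, -0-0, -111, 0--0, 0-1-, 1-0-, 11-1}
Coverage chart:
  m0: --00,-0-0,0--0
  m2: -0-0,0--0,0-1-
  m3: 0-1- ←essential
  m4: --00,0--0
  m6: 0--0,0-1-
  m7: -111,0-1-
  m8: --00,-0-0,1-0-
  m9: 1-0- ←essential
  m10: -0-0 ←essential
  m12: --00,1-0-
  m13: 1-0-,11-1
  m15: -111,11-1
Essential: -0-0, 0-1-, 1-0-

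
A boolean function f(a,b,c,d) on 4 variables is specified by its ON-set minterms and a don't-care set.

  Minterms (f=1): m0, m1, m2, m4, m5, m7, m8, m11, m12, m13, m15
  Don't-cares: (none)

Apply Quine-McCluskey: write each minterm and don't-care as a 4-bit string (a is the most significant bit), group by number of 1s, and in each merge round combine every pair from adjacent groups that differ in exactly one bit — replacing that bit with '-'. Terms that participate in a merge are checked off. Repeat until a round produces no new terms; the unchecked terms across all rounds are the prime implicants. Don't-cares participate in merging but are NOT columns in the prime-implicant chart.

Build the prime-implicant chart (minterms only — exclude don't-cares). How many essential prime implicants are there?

5

[col 0] 0000*, 0001*, 0010*, 0100*, 0101*, 0111*, 1000*, 1011*, 1100*, 1101*, 1111*
[col 1] -000*, -100*, -101*, -111*, 0-00*, 0-01*, 00-0, 000-*, 01-1*, 010-*, 1-00*, 1-11, 11-1*, 110-*
[col 2] --00, -1-1, -10-, 0-0-
Prime implicants: --00, -1-1, -10-, 0-0-, 00-0, 1-11
PI chart (minterm → PIs covering it):
  0 | --00,0-0-,00-0
  1 | 0-0-  (sole → essential)
  2 | 00-0  (sole → essential)
  4 | --00,-10-,0-0-
  5 | -1-1,-10-,0-0-
  7 | -1-1  (sole → essential)
  8 | --00  (sole → essential)
  11 | 1-11  (sole → essential)
  12 | --00,-10-
  13 | -1-1,-10-
  15 | -1-1,1-11
Essential prime implicants: --00, -1-1, 0-0-, 00-0, 1-11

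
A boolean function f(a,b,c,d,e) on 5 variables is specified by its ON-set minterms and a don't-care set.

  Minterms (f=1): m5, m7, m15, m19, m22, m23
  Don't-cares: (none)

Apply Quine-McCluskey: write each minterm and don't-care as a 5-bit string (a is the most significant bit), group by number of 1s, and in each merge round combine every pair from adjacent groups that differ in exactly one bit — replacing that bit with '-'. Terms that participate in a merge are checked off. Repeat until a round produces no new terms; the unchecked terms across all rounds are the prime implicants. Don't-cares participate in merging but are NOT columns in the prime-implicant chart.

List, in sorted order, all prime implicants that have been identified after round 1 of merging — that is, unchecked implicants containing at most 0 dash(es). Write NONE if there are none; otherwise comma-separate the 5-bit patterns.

NONE

size-2^0 implicants → 00101(✓)  00111(✓)  01111(✓)  10011(✓)  10110(✓)  10111(✓)
size-2^1 implicants → -0111  0-111  001-1  10-11  1011-
Unchecked terms (primes): -0111, 0-111, 001-1, 10-11, 1011-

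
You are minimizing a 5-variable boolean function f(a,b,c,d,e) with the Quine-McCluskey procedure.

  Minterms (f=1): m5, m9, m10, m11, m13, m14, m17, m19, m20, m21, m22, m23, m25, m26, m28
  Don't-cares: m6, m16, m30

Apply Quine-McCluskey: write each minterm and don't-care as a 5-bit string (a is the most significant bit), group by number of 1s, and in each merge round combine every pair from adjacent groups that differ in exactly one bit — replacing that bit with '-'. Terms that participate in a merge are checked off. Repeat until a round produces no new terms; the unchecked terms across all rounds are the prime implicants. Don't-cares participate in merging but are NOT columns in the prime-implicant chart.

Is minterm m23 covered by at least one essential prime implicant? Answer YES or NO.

size-2^0 implicants → 00101(✓)  00110(✓)  01001(✓)  01010(✓)  01011(✓)  01101(✓)  01110(✓)  10000(✓)  10001(✓)  10011(✓)  10100(✓)  10101(✓)  10110(✓)  10111(✓)  11001(✓)  11010(✓)  11100(✓)  11110(✓)
size-2^1 implicants → -0101  -0110(✓)  -1001  -1010(✓)  -1110(✓)  0-101  0-110(✓)  01-01  01-10(✓)  010-1  0101-  1-001  1-100(✓)  1-110(✓)  10-00(✓)  10-01(✓)  10-11(✓)  100-1(✓)  1000-(✓)  101-0(✓)  101-1(✓)  1010-(✓)  1011-(✓)  11-10(✓)  111-0(✓)
size-2^2 implicants → --110  -1-10  1-1-0  10--1  10-0-  101--
Unchecked terms (primes): --110, -0101, -1-10, -1001, 0-101, 01-01, 010-1, 0101-, 1-001, 1-1-0, 10--1, 10-0-, 101--
Minterm coverage:
  m5 ⊆ -0101,0-101
  m9 ⊆ -1001,01-01,010-1
  m10 ⊆ -1-10,0101-
  m11 ⊆ 010-1,0101-
  m13 ⊆ 0-101,01-01
  m14 ⊆ --110,-1-10
  m17 ⊆ 1-001,10--1,10-0-
  m19 ⊆ 10--1 [E]
  m20 ⊆ 1-1-0,10-0-,101--
  m21 ⊆ -0101,10--1,10-0-,101--
  m22 ⊆ --110,1-1-0,101--
  m23 ⊆ 10--1,101--
  m25 ⊆ -1001,1-001
  m26 ⊆ -1-10 [E]
  m28 ⊆ 1-1-0 [E]
E = {-1-10, 1-1-0, 10--1}

YES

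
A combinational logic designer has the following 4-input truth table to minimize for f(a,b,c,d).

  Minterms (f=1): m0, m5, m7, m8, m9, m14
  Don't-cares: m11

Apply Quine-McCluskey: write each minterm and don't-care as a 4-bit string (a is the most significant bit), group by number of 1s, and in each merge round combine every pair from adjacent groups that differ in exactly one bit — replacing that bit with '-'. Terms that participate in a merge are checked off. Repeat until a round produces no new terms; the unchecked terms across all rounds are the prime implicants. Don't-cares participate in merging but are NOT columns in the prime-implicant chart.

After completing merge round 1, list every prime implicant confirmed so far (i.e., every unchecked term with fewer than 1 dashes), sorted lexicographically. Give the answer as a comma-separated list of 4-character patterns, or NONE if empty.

Round 0: 0000✓ 0101✓ 0111✓ 1000✓ 1001✓ 1011✓ 1110
Round 1: -000 01-1 10-1 100-
PIs = {-000, 01-1, 10-1, 100-, 1110}

1110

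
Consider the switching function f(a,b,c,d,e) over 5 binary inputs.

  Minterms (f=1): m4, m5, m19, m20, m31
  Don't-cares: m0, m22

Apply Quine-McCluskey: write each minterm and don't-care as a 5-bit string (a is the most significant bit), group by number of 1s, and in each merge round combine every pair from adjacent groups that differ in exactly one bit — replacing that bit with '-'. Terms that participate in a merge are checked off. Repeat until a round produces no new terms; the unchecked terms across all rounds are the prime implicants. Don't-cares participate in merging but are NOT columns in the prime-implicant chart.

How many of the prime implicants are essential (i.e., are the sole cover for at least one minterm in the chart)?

3

Round 0: 00000✓ 00100✓ 00101✓ 10011 10100✓ 10110✓ 11111
Round 1: -0100 00-00 0010- 101-0
PIs = {-0100, 00-00, 0010-, 10011, 101-0, 11111}
Coverage chart:
  m4: -0100,00-00,0010-
  m5: 0010- ←essential
  m19: 10011 ←essential
  m20: -0100,101-0
  m31: 11111 ←essential
Essential: 0010-, 10011, 11111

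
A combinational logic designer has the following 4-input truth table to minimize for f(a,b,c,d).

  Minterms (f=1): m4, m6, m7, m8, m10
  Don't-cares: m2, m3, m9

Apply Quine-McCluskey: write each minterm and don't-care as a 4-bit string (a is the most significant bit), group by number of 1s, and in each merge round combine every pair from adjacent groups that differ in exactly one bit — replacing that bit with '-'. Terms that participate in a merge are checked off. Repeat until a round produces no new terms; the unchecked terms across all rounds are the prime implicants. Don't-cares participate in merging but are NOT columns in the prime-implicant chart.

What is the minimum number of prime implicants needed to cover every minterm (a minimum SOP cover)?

3

size-2^0 implicants → 0010(✓)  0011(✓)  0100(✓)  0110(✓)  0111(✓)  1000(✓)  1001(✓)  1010(✓)
size-2^1 implicants → -010  0-10(✓)  0-11(✓)  001-(✓)  01-0  011-(✓)  10-0  100-
size-2^2 implicants → 0-1-
Unchecked terms (primes): -010, 0-1-, 01-0, 10-0, 100-
Minterm coverage:
  m4 ⊆ 01-0 [E]
  m6 ⊆ 0-1-,01-0
  m7 ⊆ 0-1- [E]
  m8 ⊆ 10-0,100-
  m10 ⊆ -010,10-0
E = {0-1-, 01-0}
Petrick residual → 10-0
Cover = a'c + a'bd' + ab'd'  |cover|=3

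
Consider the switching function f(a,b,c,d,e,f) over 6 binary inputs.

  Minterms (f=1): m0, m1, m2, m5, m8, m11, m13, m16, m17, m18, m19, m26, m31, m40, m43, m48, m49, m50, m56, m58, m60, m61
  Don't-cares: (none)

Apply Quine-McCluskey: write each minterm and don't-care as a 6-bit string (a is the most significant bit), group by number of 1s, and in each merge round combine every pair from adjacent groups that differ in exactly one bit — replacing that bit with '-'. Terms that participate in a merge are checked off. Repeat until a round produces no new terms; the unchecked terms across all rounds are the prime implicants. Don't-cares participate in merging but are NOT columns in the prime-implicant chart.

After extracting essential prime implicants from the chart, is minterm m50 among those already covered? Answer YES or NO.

YES

size-2^0 implicants → 000000(✓)  000001(✓)  000010(✓)  000101(✓)  001000(✓)  001011(✓)  001101(✓)  010000(✓)  010001(✓)  010010(✓)  010011(✓)  011010(✓)  011111  101000(✓)  101011(✓)  110000(✓)  110001(✓)  110010(✓)  111000(✓)  111010(✓)  111100(✓)  111101(✓)
size-2^1 implicants → -01000  -01011  -10000(✓)  -10001(✓)  -10010(✓)  -11010(✓)  0-0000(✓)  0-0001(✓)  0-0010(✓)  00-000  00-101  000-01  0000-0(✓)  00000-(✓)  01-010(✓)  0100-0(✓)  0100-1(✓)  01000-(✓)  01001-(✓)  1-1000  11-000(✓)  11-010(✓)  1100-0(✓)  11000-(✓)  111-00  1110-0(✓)  11110-
size-2^2 implicants → -1-010  -100-0  -1000-  0-00-0  0-000-  0100--  11-0-0
Unchecked terms (primes): -01000, -01011, -1-010, -100-0, -1000-, 0-00-0, 0-000-, 00-000, 00-101, 000-01, 0100--, 011111, 1-1000, 11-0-0, 111-00, 11110-
Minterm coverage:
  m0 ⊆ 0-00-0,0-000-,00-000
  m1 ⊆ 0-000-,000-01
  m2 ⊆ 0-00-0 [E]
  m5 ⊆ 00-101,000-01
  m8 ⊆ -01000,00-000
  m11 ⊆ -01011 [E]
  m13 ⊆ 00-101 [E]
  m16 ⊆ -100-0,-1000-,0-00-0,0-000-,0100--
  m17 ⊆ -1000-,0-000-,0100--
  m18 ⊆ -1-010,-100-0,0-00-0,0100--
  m19 ⊆ 0100-- [E]
  m26 ⊆ -1-010 [E]
  m31 ⊆ 011111 [E]
  m40 ⊆ -01000,1-1000
  m43 ⊆ -01011 [E]
  m48 ⊆ -100-0,-1000-,11-0-0
  m49 ⊆ -1000- [E]
  m50 ⊆ -1-010,-100-0,11-0-0
  m56 ⊆ 1-1000,11-0-0,111-00
  m58 ⊆ -1-010,11-0-0
  m60 ⊆ 111-00,11110-
  m61 ⊆ 11110- [E]
E = {-01011, -1-010, -1000-, 0-00-0, 00-101, 0100--, 011111, 11110-}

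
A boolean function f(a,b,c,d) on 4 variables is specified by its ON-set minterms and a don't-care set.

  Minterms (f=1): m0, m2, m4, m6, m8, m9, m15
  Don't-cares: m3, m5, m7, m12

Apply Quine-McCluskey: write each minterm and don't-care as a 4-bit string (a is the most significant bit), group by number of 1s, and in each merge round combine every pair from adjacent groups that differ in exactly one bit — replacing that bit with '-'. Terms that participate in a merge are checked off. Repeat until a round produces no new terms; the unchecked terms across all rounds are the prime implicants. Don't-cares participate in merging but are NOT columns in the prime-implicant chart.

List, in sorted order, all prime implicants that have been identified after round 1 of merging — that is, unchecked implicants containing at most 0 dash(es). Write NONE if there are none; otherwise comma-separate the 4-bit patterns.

NONE

size-2^0 implicants → 0000(✓)  0010(✓)  0011(✓)  0100(✓)  0101(✓)  0110(✓)  0111(✓)  1000(✓)  1001(✓)  1100(✓)  1111(✓)
size-2^1 implicants → -000(✓)  -100(✓)  -111  0-00(✓)  0-10(✓)  0-11(✓)  00-0(✓)  001-(✓)  01-0(✓)  01-1(✓)  010-(✓)  011-(✓)  1-00(✓)  100-
size-2^2 implicants → --00  0--0  0-1-  01--
Unchecked terms (primes): --00, -111, 0--0, 0-1-, 01--, 100-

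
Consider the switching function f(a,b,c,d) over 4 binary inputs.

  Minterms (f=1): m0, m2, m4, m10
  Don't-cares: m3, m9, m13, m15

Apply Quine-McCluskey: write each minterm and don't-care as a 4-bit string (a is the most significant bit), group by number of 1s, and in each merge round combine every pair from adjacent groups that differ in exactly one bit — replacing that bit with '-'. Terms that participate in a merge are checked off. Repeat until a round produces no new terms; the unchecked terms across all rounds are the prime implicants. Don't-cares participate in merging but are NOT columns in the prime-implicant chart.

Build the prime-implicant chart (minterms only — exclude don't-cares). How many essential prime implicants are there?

Round 0: 0000✓ 0010✓ 0011✓ 0100✓ 1001✓ 1010✓ 1101✓ 1111✓
Round 1: -010 0-00 00-0 001- 1-01 11-1
PIs = {-010, 0-00, 00-0, 001-, 1-01, 11-1}
Coverage chart:
  m0: 0-00,00-0
  m2: -010,00-0,001-
  m4: 0-00 ←essential
  m10: -010 ←essential
Essential: -010, 0-00

2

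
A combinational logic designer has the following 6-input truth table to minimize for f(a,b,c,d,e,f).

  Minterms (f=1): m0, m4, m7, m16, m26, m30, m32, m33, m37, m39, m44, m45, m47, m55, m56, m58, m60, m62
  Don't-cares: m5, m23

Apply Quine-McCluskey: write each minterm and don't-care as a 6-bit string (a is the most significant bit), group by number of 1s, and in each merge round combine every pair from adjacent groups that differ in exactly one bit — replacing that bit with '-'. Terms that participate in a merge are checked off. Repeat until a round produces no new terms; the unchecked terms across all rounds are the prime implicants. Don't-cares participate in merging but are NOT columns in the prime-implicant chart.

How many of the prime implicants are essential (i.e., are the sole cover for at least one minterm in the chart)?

5

[col 0] 000000*, 000100*, 000101*, 000111*, 010000*, 010111*, 011010*, 011110*, 100000*, 100001*, 100101*, 100111*, 101100*, 101101*, 101111*, 110111*, 111000*, 111010*, 111100*, 111110*
[col 1] -00000, -00101*, -00111*, -10111*, -11010*, -11110*, 0-0000, 0-0111*, 000-00, 0001-1*, 00010-, 011-10*, 1-0111*, 1-1100, 10-101*, 10-111*, 100-01, 10000-, 1001-1*, 1011-1*, 10110-, 111-00*, 111-10*, 1110-0*, 1111-0*
[col 2] --0111, -001-1, -11-10, 10-1-1, 111--0
Prime implicants: --0111, -00000, -001-1, -11-10, 0-0000, 000-00, 00010-, 1-1100, 10-1-1, 100-01, 10000-, 10110-, 111--0
PI chart (minterm → PIs covering it):
  0 | -00000,0-0000,000-00
  4 | 000-00,00010-
  7 | --0111,-001-1
  16 | 0-0000  (sole → essential)
  26 | -11-10  (sole → essential)
  30 | -11-10  (sole → essential)
  32 | -00000,10000-
  33 | 100-01,10000-
  37 | -001-1,10-1-1,100-01
  39 | --0111,-001-1,10-1-1
  44 | 1-1100,10110-
  45 | 10-1-1,10110-
  47 | 10-1-1  (sole → essential)
  55 | --0111  (sole → essential)
  56 | 111--0  (sole → essential)
  58 | -11-10,111--0
  60 | 1-1100,111--0
  62 | -11-10,111--0
Essential prime implicants: --0111, -11-10, 0-0000, 10-1-1, 111--0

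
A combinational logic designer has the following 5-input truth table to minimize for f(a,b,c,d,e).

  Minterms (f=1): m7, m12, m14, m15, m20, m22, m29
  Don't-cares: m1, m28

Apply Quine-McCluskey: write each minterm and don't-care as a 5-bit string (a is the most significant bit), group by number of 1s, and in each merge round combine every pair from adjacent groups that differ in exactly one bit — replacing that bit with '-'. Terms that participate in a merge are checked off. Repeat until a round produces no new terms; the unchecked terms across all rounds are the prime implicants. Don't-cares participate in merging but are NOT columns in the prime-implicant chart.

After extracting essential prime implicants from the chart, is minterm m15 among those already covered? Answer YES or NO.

[col 0] 00001, 00111*, 01100*, 01110*, 01111*, 10100*, 10110*, 11100*, 11101*
[col 1] -1100, 0-111, 011-0, 0111-, 1-100, 101-0, 1110-
Prime implicants: -1100, 0-111, 00001, 011-0, 0111-, 1-100, 101-0, 1110-
PI chart (minterm → PIs covering it):
  7 | 0-111  (sole → essential)
  12 | -1100,011-0
  14 | 011-0,0111-
  15 | 0-111,0111-
  20 | 1-100,101-0
  22 | 101-0  (sole → essential)
  29 | 1110-  (sole → essential)
Essential prime implicants: 0-111, 101-0, 1110-

YES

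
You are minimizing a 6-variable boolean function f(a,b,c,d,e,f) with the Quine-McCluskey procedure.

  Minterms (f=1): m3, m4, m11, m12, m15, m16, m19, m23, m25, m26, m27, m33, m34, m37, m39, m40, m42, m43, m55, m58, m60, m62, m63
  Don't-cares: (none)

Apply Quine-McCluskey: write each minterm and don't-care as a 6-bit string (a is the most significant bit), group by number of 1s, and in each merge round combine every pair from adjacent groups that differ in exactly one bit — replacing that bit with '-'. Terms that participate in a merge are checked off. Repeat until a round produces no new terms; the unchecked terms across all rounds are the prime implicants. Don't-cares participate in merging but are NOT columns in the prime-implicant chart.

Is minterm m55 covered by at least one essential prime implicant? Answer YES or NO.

size-2^0 implicants → 000011(✓)  000100(✓)  001011(✓)  001100(✓)  001111(✓)  010000  010011(✓)  010111(✓)  011001(✓)  011010(✓)  011011(✓)  100001(✓)  100010(✓)  100101(✓)  100111(✓)  101000(✓)  101010(✓)  101011(✓)  110111(✓)  111010(✓)  111100(✓)  111110(✓)  111111(✓)
size-2^1 implicants → -01011  -10111  -11010  0-0011(✓)  0-1011(✓)  00-011(✓)  00-100  001-11  01-011(✓)  010-11  0110-1  01101-  1-0111  1-1010  10-010  100-01  1001-1  1010-0  10101-  11-111  111-10  1111-0  11111-
size-2^2 implicants → 0--011
Unchecked terms (primes): -01011, -10111, -11010, 0--011, 00-100, 001-11, 010-11, 010000, 0110-1, 01101-, 1-0111, 1-1010, 10-010, 100-01, 1001-1, 1010-0, 10101-, 11-111, 111-10, 1111-0, 11111-
Minterm coverage:
  m3 ⊆ 0--011 [E]
  m4 ⊆ 00-100 [E]
  m11 ⊆ -01011,0--011,001-11
  m12 ⊆ 00-100 [E]
  m15 ⊆ 001-11 [E]
  m16 ⊆ 010000 [E]
  m19 ⊆ 0--011,010-11
  m23 ⊆ -10111,010-11
  m25 ⊆ 0110-1 [E]
  m26 ⊆ -11010,01101-
  m27 ⊆ 0--011,0110-1,01101-
  m33 ⊆ 100-01 [E]
  m34 ⊆ 10-010 [E]
  m37 ⊆ 100-01,1001-1
  m39 ⊆ 1-0111,1001-1
  m40 ⊆ 1010-0 [E]
  m42 ⊆ 1-1010,10-010,1010-0,10101-
  m43 ⊆ -01011,10101-
  m55 ⊆ -10111,1-0111,11-111
  m58 ⊆ -11010,1-1010,111-10
  m60 ⊆ 1111-0 [E]
  m62 ⊆ 111-10,1111-0,11111-
  m63 ⊆ 11-111,11111-
E = {0--011, 00-100, 001-11, 010000, 0110-1, 10-010, 100-01, 1010-0, 1111-0}

NO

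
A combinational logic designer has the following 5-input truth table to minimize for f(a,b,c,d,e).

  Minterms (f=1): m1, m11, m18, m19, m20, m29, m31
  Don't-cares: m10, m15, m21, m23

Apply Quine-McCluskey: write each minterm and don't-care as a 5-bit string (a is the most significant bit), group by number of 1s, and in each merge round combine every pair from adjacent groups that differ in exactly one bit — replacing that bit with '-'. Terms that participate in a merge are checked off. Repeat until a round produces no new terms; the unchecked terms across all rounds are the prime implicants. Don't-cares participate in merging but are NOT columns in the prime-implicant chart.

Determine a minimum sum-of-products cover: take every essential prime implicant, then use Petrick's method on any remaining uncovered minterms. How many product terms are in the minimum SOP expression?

5

size-2^0 implicants → 00001  01010(✓)  01011(✓)  01111(✓)  10010(✓)  10011(✓)  10100(✓)  10101(✓)  10111(✓)  11101(✓)  11111(✓)
size-2^1 implicants → -1111  01-11  0101-  1-101(✓)  1-111(✓)  10-11  1001-  101-1(✓)  1010-  111-1(✓)
size-2^2 implicants → 1-1-1
Unchecked terms (primes): -1111, 00001, 01-11, 0101-, 1-1-1, 10-11, 1001-, 1010-
Minterm coverage:
  m1 ⊆ 00001 [E]
  m11 ⊆ 01-11,0101-
  m18 ⊆ 1001- [E]
  m19 ⊆ 10-11,1001-
  m20 ⊆ 1010- [E]
  m29 ⊆ 1-1-1 [E]
  m31 ⊆ -1111,1-1-1
E = {00001, 1-1-1, 1001-, 1010-}
Petrick residual → 01-11
Cover = a'b'c'd'e + a'bde + ace + ab'c'd + ab'cd'  |cover|=5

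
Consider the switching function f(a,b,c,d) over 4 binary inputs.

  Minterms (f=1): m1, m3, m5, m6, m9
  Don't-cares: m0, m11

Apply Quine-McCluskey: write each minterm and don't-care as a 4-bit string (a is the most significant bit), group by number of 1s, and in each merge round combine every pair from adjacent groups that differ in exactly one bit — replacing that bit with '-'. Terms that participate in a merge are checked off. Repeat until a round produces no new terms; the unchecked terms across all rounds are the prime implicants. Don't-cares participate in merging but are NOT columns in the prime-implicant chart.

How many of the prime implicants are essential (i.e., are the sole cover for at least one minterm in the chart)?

size-2^0 implicants → 0000(✓)  0001(✓)  0011(✓)  0101(✓)  0110  1001(✓)  1011(✓)
size-2^1 implicants → -001(✓)  -011(✓)  0-01  00-1(✓)  000-  10-1(✓)
size-2^2 implicants → -0-1
Unchecked terms (primes): -0-1, 0-01, 000-, 0110
Minterm coverage:
  m1 ⊆ -0-1,0-01,000-
  m3 ⊆ -0-1 [E]
  m5 ⊆ 0-01 [E]
  m6 ⊆ 0110 [E]
  m9 ⊆ -0-1 [E]
E = {-0-1, 0-01, 0110}

3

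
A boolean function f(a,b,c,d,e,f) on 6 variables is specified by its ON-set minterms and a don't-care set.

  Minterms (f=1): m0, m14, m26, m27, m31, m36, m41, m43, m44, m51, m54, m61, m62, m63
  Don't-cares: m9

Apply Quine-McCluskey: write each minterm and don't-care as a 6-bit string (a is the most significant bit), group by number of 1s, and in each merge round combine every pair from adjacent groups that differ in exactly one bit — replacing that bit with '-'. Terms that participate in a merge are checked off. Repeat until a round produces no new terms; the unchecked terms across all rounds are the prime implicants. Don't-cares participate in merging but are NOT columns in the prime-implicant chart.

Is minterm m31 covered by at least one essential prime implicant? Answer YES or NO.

[col 0] 000000, 001001*, 001110, 011010*, 011011*, 011111*, 100100*, 101001*, 101011*, 101100*, 110011, 110110*, 111101*, 111110*, 111111*
[col 1] -01001, -11111, 011-11, 01101-, 10-100, 1010-1, 11-110, 1111-1, 11111-
Prime implicants: -01001, -11111, 000000, 001110, 011-11, 01101-, 10-100, 1010-1, 11-110, 110011, 1111-1, 11111-
PI chart (minterm → PIs covering it):
  0 | 000000  (sole → essential)
  14 | 001110  (sole → essential)
  26 | 01101-  (sole → essential)
  27 | 011-11,01101-
  31 | -11111,011-11
  36 | 10-100  (sole → essential)
  41 | -01001,1010-1
  43 | 1010-1  (sole → essential)
  44 | 10-100  (sole → essential)
  51 | 110011  (sole → essential)
  54 | 11-110  (sole → essential)
  61 | 1111-1  (sole → essential)
  62 | 11-110,11111-
  63 | -11111,1111-1,11111-
Essential prime implicants: 000000, 001110, 01101-, 10-100, 1010-1, 11-110, 110011, 1111-1

NO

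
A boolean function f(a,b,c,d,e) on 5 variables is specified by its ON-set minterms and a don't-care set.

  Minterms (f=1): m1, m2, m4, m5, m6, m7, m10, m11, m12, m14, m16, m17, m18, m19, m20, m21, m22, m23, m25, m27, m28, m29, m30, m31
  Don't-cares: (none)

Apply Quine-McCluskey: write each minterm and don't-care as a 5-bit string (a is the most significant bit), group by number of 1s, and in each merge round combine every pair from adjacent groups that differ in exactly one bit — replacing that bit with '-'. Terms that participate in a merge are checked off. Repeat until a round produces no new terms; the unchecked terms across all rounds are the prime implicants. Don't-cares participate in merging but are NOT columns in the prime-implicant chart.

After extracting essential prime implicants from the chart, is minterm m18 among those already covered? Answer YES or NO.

YES

[col 0] 00001*, 00010*, 00100*, 00101*, 00110*, 00111*, 01010*, 01011*, 01100*, 01110*, 10000*, 10001*, 10010*, 10011*, 10100*, 10101*, 10110*, 10111*, 11001*, 11011*, 11100*, 11101*, 11110*, 11111*
[col 1] -0001*, -0010*, -0100*, -0101*, -0110*, -0111*, -1011, -1100*, -1110*, 0-010*, 0-100*, 0-110*, 00-01*, 00-10*, 001-0*, 001-1*, 0010-*, 0011-*, 01-10*, 0101-, 011-0*, 1-001*, 1-011*, 1-100*, 1-101*, 1-110*, 1-111*, 10-00*, 10-01*, 10-10*, 10-11*, 100-0*, 100-1*, 1000-*, 1001-*, 101-0*, 101-1*, 1010-*, 1011-*, 11-01*, 11-11*, 110-1*, 111-0*, 111-1*, 1110-*, 1111-*
[col 2] --100*, --110*, -0-01, -0-10, -01-0*, -01-1*, -010-*, -011-*, -11-0*, 0--10, 0-1-0*, 001--*, 1--01*, 1--11*, 1-0-1*, 1-1-0*, 1-1-1*, 1-10-*, 1-11-*, 10--0*, 10--1*, 10-0-*, 10-1-*, 100--*, 101--*, 11--1*, 111--*
[col 3] --1-0, -01--, 1---1, 1-1--, 10---
Prime implicants: --1-0, -0-01, -0-10, -01--, -1011, 0--10, 0101-, 1---1, 1-1--, 10---
PI chart (minterm → PIs covering it):
  1 | -0-01  (sole → essential)
  2 | -0-10,0--10
  4 | --1-0,-01--
  5 | -0-01,-01--
  6 | --1-0,-0-10,-01--,0--10
  7 | -01--  (sole → essential)
  10 | 0--10,0101-
  11 | -1011,0101-
  12 | --1-0  (sole → essential)
  14 | --1-0,0--10
  16 | 10---  (sole → essential)
  17 | -0-01,1---1,10---
  18 | -0-10,10---
  19 | 1---1,10---
  20 | --1-0,-01--,1-1--,10---
  21 | -0-01,-01--,1---1,1-1--,10---
  22 | --1-0,-0-10,-01--,1-1--,10---
  23 | -01--,1---1,1-1--,10---
  25 | 1---1  (sole → essential)
  27 | -1011,1---1
  28 | --1-0,1-1--
  29 | 1---1,1-1--
  30 | --1-0,1-1--
  31 | 1---1,1-1--
Essential prime implicants: --1-0, -0-01, -01--, 1---1, 10---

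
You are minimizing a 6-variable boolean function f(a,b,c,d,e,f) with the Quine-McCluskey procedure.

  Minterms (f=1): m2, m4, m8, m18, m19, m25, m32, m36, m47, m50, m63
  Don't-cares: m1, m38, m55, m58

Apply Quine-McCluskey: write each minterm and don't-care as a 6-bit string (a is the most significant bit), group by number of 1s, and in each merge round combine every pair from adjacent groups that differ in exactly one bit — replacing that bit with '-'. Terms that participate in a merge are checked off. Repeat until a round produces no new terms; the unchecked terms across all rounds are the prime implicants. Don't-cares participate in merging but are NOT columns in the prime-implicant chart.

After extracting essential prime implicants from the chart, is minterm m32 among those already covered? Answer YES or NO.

YES

size-2^0 implicants → 000001  000010(✓)  000100(✓)  001000  010010(✓)  010011(✓)  011001  100000(✓)  100100(✓)  100110(✓)  101111(✓)  110010(✓)  110111(✓)  111010(✓)  111111(✓)
size-2^1 implicants → -00100  -10010  0-0010  01001-  1-1111  100-00  1001-0  11-010  11-111
Unchecked terms (primes): -00100, -10010, 0-0010, 000001, 001000, 01001-, 011001, 1-1111, 100-00, 1001-0, 11-010, 11-111
Minterm coverage:
  m2 ⊆ 0-0010 [E]
  m4 ⊆ -00100 [E]
  m8 ⊆ 001000 [E]
  m18 ⊆ -10010,0-0010,01001-
  m19 ⊆ 01001- [E]
  m25 ⊆ 011001 [E]
  m32 ⊆ 100-00 [E]
  m36 ⊆ -00100,100-00,1001-0
  m47 ⊆ 1-1111 [E]
  m50 ⊆ -10010,11-010
  m63 ⊆ 1-1111,11-111
E = {-00100, 0-0010, 001000, 01001-, 011001, 1-1111, 100-00}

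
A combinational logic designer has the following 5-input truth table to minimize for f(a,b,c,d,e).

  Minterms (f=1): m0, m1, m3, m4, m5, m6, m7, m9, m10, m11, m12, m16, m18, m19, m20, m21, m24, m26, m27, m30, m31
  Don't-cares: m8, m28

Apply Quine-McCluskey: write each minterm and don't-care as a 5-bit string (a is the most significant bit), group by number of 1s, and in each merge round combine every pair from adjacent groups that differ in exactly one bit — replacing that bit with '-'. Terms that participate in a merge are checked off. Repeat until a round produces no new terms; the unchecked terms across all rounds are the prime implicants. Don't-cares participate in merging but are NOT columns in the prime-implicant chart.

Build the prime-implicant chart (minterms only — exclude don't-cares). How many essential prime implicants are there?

4

size-2^0 implicants → 00000(✓)  00001(✓)  00011(✓)  00100(✓)  00101(✓)  00110(✓)  00111(✓)  01000(✓)  01001(✓)  01010(✓)  01011(✓)  01100(✓)  10000(✓)  10010(✓)  10011(✓)  10100(✓)  10101(✓)  11000(✓)  11010(✓)  11011(✓)  11100(✓)  11110(✓)  11111(✓)
size-2^1 implicants → -0000(✓)  -0011(✓)  -0100(✓)  -0101(✓)  -1000(✓)  -1010(✓)  -1011(✓)  -1100(✓)  0-000(✓)  0-001(✓)  0-011(✓)  0-100(✓)  00-00(✓)  00-01(✓)  00-11(✓)  000-1(✓)  0000-(✓)  001-0(✓)  001-1(✓)  0010-(✓)  0011-(✓)  01-00(✓)  010-0(✓)  010-1(✓)  0100-(✓)  0101-(✓)  1-000(✓)  1-010(✓)  1-011(✓)  1-100(✓)  10-00(✓)  100-0(✓)  1001-(✓)  1010-(✓)  11-00(✓)  11-10(✓)  11-11(✓)  110-0(✓)  1101-(✓)  111-0(✓)  1111-(✓)
size-2^2 implicants → --000(✓)  --011  --100(✓)  -0-00(✓)  -010-  -1-00(✓)  -10-0  -101-  0--00(✓)  0-0-1  0-00-  00--1  00-0-  001--  010--  1--00(✓)  1-0-0  1-01-  11--0  11-1-
size-2^3 implicants → ---00
Unchecked terms (primes): ---00, --011, -010-, -10-0, -101-, 0-0-1, 0-00-, 00--1, 00-0-, 001--, 010--, 1-0-0, 1-01-, 11--0, 11-1-
Minterm coverage:
  m0 ⊆ ---00,0-00-,00-0-
  m1 ⊆ 0-0-1,0-00-,00--1,00-0-
  m3 ⊆ --011,0-0-1,00--1
  m4 ⊆ ---00,-010-,00-0-,001--
  m5 ⊆ -010-,00--1,00-0-,001--
  m6 ⊆ 001-- [E]
  m7 ⊆ 00--1,001--
  m9 ⊆ 0-0-1,0-00-,010--
  m10 ⊆ -10-0,-101-,010--
  m11 ⊆ --011,-101-,0-0-1,010--
  m12 ⊆ ---00 [E]
  m16 ⊆ ---00,1-0-0
  m18 ⊆ 1-0-0,1-01-
  m19 ⊆ --011,1-01-
  m20 ⊆ ---00,-010-
  m21 ⊆ -010- [E]
  m24 ⊆ ---00,-10-0,1-0-0,11--0
  m26 ⊆ -10-0,-101-,1-0-0,1-01-,11--0,11-1-
  m27 ⊆ --011,-101-,1-01-,11-1-
  m30 ⊆ 11--0,11-1-
  m31 ⊆ 11-1- [E]
E = {---00, -010-, 001--, 11-1-}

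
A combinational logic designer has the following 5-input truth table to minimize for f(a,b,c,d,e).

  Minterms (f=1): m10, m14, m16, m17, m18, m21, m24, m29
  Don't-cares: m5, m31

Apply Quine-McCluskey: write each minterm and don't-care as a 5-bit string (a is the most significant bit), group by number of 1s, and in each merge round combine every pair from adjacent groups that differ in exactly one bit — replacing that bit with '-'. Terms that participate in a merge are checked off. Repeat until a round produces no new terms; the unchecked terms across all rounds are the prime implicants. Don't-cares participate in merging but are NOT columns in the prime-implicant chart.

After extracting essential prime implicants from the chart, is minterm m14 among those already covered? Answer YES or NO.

Round 0: 00101✓ 01010✓ 01110✓ 10000✓ 10001✓ 10010✓ 10101✓ 11000✓ 11101✓ 11111✓
Round 1: -0101 01-10 1-000 1-101 10-01 100-0 1000- 111-1
PIs = {-0101, 01-10, 1-000, 1-101, 10-01, 100-0, 1000-, 111-1}
Coverage chart:
  m10: 01-10 ←essential
  m14: 01-10 ←essential
  m16: 1-000,100-0,1000-
  m17: 10-01,1000-
  m18: 100-0 ←essential
  m21: -0101,1-101,10-01
  m24: 1-000 ←essential
  m29: 1-101,111-1
Essential: 01-10, 1-000, 100-0

YES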